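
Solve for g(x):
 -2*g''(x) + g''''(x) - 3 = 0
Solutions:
 g(x) = C1 + C2*x + C3*exp(-sqrt(2)*x) + C4*exp(sqrt(2)*x) - 3*x^2/4


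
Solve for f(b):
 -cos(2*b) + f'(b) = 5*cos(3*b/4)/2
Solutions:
 f(b) = C1 + 10*sin(3*b/4)/3 + sin(2*b)/2


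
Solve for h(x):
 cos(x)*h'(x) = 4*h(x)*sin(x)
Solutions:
 h(x) = C1/cos(x)^4


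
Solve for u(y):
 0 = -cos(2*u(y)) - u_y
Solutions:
 u(y) = -asin((C1 + exp(4*y))/(C1 - exp(4*y)))/2 + pi/2
 u(y) = asin((C1 + exp(4*y))/(C1 - exp(4*y)))/2


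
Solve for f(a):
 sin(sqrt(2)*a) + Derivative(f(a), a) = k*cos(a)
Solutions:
 f(a) = C1 + k*sin(a) + sqrt(2)*cos(sqrt(2)*a)/2


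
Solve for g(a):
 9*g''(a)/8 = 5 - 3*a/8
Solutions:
 g(a) = C1 + C2*a - a^3/18 + 20*a^2/9


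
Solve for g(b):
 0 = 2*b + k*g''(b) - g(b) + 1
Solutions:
 g(b) = C1*exp(-b*sqrt(1/k)) + C2*exp(b*sqrt(1/k)) + 2*b + 1


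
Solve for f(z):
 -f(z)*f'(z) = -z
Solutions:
 f(z) = -sqrt(C1 + z^2)
 f(z) = sqrt(C1 + z^2)


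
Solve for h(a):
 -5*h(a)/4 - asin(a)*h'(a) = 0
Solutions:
 h(a) = C1*exp(-5*Integral(1/asin(a), a)/4)


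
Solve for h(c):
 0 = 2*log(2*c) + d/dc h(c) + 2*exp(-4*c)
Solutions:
 h(c) = C1 - 2*c*log(c) + 2*c*(1 - log(2)) + exp(-4*c)/2


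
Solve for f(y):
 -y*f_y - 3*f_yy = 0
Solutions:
 f(y) = C1 + C2*erf(sqrt(6)*y/6)


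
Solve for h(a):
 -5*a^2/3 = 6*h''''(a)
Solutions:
 h(a) = C1 + C2*a + C3*a^2 + C4*a^3 - a^6/1296


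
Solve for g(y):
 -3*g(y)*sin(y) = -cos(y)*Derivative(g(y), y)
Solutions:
 g(y) = C1/cos(y)^3


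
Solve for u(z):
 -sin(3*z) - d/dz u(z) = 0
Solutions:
 u(z) = C1 + cos(3*z)/3


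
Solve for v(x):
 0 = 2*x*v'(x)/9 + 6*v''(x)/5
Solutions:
 v(x) = C1 + C2*erf(sqrt(30)*x/18)


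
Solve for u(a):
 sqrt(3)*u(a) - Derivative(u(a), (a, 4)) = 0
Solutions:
 u(a) = C1*exp(-3^(1/8)*a) + C2*exp(3^(1/8)*a) + C3*sin(3^(1/8)*a) + C4*cos(3^(1/8)*a)


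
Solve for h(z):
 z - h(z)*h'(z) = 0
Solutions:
 h(z) = -sqrt(C1 + z^2)
 h(z) = sqrt(C1 + z^2)


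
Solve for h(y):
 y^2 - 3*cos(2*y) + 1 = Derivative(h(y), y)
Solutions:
 h(y) = C1 + y^3/3 + y - 3*sin(2*y)/2


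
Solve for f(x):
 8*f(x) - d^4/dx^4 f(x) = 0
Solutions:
 f(x) = C1*exp(-2^(3/4)*x) + C2*exp(2^(3/4)*x) + C3*sin(2^(3/4)*x) + C4*cos(2^(3/4)*x)


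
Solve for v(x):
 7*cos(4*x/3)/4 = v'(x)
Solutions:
 v(x) = C1 + 21*sin(4*x/3)/16


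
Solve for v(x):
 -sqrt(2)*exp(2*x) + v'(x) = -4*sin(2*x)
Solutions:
 v(x) = C1 + sqrt(2)*exp(2*x)/2 + 2*cos(2*x)


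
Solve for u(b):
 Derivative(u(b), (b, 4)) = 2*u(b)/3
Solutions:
 u(b) = C1*exp(-2^(1/4)*3^(3/4)*b/3) + C2*exp(2^(1/4)*3^(3/4)*b/3) + C3*sin(2^(1/4)*3^(3/4)*b/3) + C4*cos(2^(1/4)*3^(3/4)*b/3)


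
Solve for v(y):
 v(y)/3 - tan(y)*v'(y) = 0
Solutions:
 v(y) = C1*sin(y)^(1/3)


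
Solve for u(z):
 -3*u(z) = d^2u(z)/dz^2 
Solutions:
 u(z) = C1*sin(sqrt(3)*z) + C2*cos(sqrt(3)*z)


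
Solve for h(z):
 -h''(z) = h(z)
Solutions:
 h(z) = C1*sin(z) + C2*cos(z)


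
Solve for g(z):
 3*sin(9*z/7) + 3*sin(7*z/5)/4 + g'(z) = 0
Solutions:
 g(z) = C1 + 7*cos(9*z/7)/3 + 15*cos(7*z/5)/28


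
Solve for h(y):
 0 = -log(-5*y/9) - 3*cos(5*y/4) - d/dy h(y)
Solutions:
 h(y) = C1 - y*log(-y) - y*log(5) + y + 2*y*log(3) - 12*sin(5*y/4)/5


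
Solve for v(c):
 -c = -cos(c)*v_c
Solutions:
 v(c) = C1 + Integral(c/cos(c), c)


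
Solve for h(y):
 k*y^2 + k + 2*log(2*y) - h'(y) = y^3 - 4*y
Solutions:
 h(y) = C1 + k*y^3/3 + k*y - y^4/4 + 2*y^2 + 2*y*log(y) - 2*y + y*log(4)


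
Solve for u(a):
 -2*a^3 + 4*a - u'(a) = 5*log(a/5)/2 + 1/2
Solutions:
 u(a) = C1 - a^4/2 + 2*a^2 - 5*a*log(a)/2 + 2*a + 5*a*log(5)/2


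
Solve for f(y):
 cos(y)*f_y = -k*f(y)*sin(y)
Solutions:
 f(y) = C1*exp(k*log(cos(y)))


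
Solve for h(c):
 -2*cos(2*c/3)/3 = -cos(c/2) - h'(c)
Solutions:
 h(c) = C1 - 2*sin(c/2) + sin(2*c/3)


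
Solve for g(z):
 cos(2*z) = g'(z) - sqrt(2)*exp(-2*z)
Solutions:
 g(z) = C1 + sin(2*z)/2 - sqrt(2)*exp(-2*z)/2


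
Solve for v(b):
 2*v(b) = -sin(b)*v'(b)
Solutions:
 v(b) = C1*(cos(b) + 1)/(cos(b) - 1)


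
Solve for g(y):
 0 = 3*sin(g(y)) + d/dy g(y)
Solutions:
 g(y) = -acos((-C1 - exp(6*y))/(C1 - exp(6*y))) + 2*pi
 g(y) = acos((-C1 - exp(6*y))/(C1 - exp(6*y)))


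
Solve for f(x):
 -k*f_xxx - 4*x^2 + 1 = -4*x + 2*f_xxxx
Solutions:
 f(x) = C1 + C2*x + C3*x^2 + C4*exp(-k*x/2) - x^5/(15*k) + x^4*(1 + 4/k)/(6*k) + x^3*(1 - 8/k - 32/k^2)/(6*k)


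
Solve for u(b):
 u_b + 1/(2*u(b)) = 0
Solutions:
 u(b) = -sqrt(C1 - b)
 u(b) = sqrt(C1 - b)


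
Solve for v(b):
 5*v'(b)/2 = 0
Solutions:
 v(b) = C1


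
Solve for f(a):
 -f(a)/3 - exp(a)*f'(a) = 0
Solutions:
 f(a) = C1*exp(exp(-a)/3)


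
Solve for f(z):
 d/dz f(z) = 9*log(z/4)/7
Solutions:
 f(z) = C1 + 9*z*log(z)/7 - 18*z*log(2)/7 - 9*z/7


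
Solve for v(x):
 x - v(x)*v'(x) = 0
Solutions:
 v(x) = -sqrt(C1 + x^2)
 v(x) = sqrt(C1 + x^2)


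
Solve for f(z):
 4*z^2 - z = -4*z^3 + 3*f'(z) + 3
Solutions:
 f(z) = C1 + z^4/3 + 4*z^3/9 - z^2/6 - z


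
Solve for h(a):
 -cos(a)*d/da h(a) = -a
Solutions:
 h(a) = C1 + Integral(a/cos(a), a)


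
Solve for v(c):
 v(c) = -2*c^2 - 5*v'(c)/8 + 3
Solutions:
 v(c) = C1*exp(-8*c/5) - 2*c^2 + 5*c/2 + 23/16


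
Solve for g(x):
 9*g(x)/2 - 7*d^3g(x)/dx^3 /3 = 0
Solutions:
 g(x) = C3*exp(3*14^(2/3)*x/14) + (C1*sin(3*14^(2/3)*sqrt(3)*x/28) + C2*cos(3*14^(2/3)*sqrt(3)*x/28))*exp(-3*14^(2/3)*x/28)


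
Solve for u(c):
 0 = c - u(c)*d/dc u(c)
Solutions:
 u(c) = -sqrt(C1 + c^2)
 u(c) = sqrt(C1 + c^2)


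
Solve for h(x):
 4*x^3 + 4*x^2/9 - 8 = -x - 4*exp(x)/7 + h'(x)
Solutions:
 h(x) = C1 + x^4 + 4*x^3/27 + x^2/2 - 8*x + 4*exp(x)/7


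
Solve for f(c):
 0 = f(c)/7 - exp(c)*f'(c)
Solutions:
 f(c) = C1*exp(-exp(-c)/7)


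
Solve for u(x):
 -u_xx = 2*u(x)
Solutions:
 u(x) = C1*sin(sqrt(2)*x) + C2*cos(sqrt(2)*x)


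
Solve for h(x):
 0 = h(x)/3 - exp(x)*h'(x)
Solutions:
 h(x) = C1*exp(-exp(-x)/3)


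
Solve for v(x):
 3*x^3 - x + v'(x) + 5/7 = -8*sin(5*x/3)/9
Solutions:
 v(x) = C1 - 3*x^4/4 + x^2/2 - 5*x/7 + 8*cos(5*x/3)/15


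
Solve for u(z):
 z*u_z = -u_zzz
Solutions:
 u(z) = C1 + Integral(C2*airyai(-z) + C3*airybi(-z), z)


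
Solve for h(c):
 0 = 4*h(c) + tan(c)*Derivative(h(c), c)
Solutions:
 h(c) = C1/sin(c)^4


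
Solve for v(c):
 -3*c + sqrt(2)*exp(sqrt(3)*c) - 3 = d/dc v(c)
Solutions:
 v(c) = C1 - 3*c^2/2 - 3*c + sqrt(6)*exp(sqrt(3)*c)/3


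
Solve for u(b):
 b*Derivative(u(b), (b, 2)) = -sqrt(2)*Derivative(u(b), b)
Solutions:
 u(b) = C1 + C2*b^(1 - sqrt(2))


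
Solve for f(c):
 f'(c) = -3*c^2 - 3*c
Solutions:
 f(c) = C1 - c^3 - 3*c^2/2


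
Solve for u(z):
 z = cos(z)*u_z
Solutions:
 u(z) = C1 + Integral(z/cos(z), z)


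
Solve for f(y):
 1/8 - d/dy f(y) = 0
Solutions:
 f(y) = C1 + y/8


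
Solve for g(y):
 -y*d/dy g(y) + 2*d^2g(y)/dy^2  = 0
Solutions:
 g(y) = C1 + C2*erfi(y/2)


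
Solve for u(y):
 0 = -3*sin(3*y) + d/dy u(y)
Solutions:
 u(y) = C1 - cos(3*y)


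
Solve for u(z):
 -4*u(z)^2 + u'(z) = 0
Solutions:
 u(z) = -1/(C1 + 4*z)


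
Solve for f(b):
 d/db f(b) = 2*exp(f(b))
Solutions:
 f(b) = log(-1/(C1 + 2*b))


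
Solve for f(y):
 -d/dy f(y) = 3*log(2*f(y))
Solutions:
 Integral(1/(log(_y) + log(2)), (_y, f(y)))/3 = C1 - y


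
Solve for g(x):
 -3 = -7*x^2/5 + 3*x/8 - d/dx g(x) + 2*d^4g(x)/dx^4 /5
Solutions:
 g(x) = C1 + C4*exp(2^(2/3)*5^(1/3)*x/2) - 7*x^3/15 + 3*x^2/16 + 3*x + (C2*sin(2^(2/3)*sqrt(3)*5^(1/3)*x/4) + C3*cos(2^(2/3)*sqrt(3)*5^(1/3)*x/4))*exp(-2^(2/3)*5^(1/3)*x/4)


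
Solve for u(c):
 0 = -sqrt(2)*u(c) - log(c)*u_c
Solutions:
 u(c) = C1*exp(-sqrt(2)*li(c))


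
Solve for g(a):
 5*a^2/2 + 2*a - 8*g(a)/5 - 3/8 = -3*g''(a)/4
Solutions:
 g(a) = C1*exp(-4*sqrt(30)*a/15) + C2*exp(4*sqrt(30)*a/15) + 25*a^2/16 + 5*a/4 + 315/256


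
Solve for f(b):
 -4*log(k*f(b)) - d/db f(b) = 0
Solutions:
 li(k*f(b))/k = C1 - 4*b


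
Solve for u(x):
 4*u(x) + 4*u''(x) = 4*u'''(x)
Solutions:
 u(x) = C1*exp(x*(-2^(2/3)*(3*sqrt(93) + 29)^(1/3) - 2*2^(1/3)/(3*sqrt(93) + 29)^(1/3) + 4)/12)*sin(2^(1/3)*sqrt(3)*x*(-2^(1/3)*(3*sqrt(93) + 29)^(1/3) + 2/(3*sqrt(93) + 29)^(1/3))/12) + C2*exp(x*(-2^(2/3)*(3*sqrt(93) + 29)^(1/3) - 2*2^(1/3)/(3*sqrt(93) + 29)^(1/3) + 4)/12)*cos(2^(1/3)*sqrt(3)*x*(-2^(1/3)*(3*sqrt(93) + 29)^(1/3) + 2/(3*sqrt(93) + 29)^(1/3))/12) + C3*exp(x*(2*2^(1/3)/(3*sqrt(93) + 29)^(1/3) + 2 + 2^(2/3)*(3*sqrt(93) + 29)^(1/3))/6)


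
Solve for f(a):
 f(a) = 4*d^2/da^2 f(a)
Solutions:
 f(a) = C1*exp(-a/2) + C2*exp(a/2)


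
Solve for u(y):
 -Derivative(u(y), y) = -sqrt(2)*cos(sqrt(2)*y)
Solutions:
 u(y) = C1 + sin(sqrt(2)*y)


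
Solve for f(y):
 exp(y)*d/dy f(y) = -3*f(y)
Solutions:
 f(y) = C1*exp(3*exp(-y))


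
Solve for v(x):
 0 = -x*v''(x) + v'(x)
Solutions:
 v(x) = C1 + C2*x^2


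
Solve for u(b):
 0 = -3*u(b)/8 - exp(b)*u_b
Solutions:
 u(b) = C1*exp(3*exp(-b)/8)


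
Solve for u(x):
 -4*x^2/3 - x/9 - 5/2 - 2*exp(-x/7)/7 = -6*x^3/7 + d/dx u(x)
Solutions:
 u(x) = C1 + 3*x^4/14 - 4*x^3/9 - x^2/18 - 5*x/2 + 2*exp(-x/7)


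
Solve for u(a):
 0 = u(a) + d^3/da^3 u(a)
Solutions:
 u(a) = C3*exp(-a) + (C1*sin(sqrt(3)*a/2) + C2*cos(sqrt(3)*a/2))*exp(a/2)


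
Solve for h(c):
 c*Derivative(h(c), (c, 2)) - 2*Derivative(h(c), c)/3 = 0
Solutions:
 h(c) = C1 + C2*c^(5/3)


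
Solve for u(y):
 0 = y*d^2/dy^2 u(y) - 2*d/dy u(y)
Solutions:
 u(y) = C1 + C2*y^3


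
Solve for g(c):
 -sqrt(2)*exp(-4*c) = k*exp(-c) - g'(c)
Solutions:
 g(c) = C1 - k*exp(-c) - sqrt(2)*exp(-4*c)/4


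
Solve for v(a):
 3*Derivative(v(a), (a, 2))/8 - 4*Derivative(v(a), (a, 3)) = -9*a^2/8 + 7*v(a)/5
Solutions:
 v(a) = C1*exp(a*(5*5^(1/3)/(64*sqrt(200634) + 28667)^(1/3) + 10 + 5^(2/3)*(64*sqrt(200634) + 28667)^(1/3))/320)*sin(sqrt(3)*5^(1/3)*a*(-5^(1/3)*(64*sqrt(200634) + 28667)^(1/3) + 5/(64*sqrt(200634) + 28667)^(1/3))/320) + C2*exp(a*(5*5^(1/3)/(64*sqrt(200634) + 28667)^(1/3) + 10 + 5^(2/3)*(64*sqrt(200634) + 28667)^(1/3))/320)*cos(sqrt(3)*5^(1/3)*a*(-5^(1/3)*(64*sqrt(200634) + 28667)^(1/3) + 5/(64*sqrt(200634) + 28667)^(1/3))/320) + C3*exp(a*(-5^(2/3)*(64*sqrt(200634) + 28667)^(1/3) - 5*5^(1/3)/(64*sqrt(200634) + 28667)^(1/3) + 5)/160) + 45*a^2/56 + 675/1568


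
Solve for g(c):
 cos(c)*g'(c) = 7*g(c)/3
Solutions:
 g(c) = C1*(sin(c) + 1)^(7/6)/(sin(c) - 1)^(7/6)


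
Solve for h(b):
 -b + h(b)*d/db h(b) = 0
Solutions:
 h(b) = -sqrt(C1 + b^2)
 h(b) = sqrt(C1 + b^2)


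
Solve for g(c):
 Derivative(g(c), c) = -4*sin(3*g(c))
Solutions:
 g(c) = -acos((-C1 - exp(24*c))/(C1 - exp(24*c)))/3 + 2*pi/3
 g(c) = acos((-C1 - exp(24*c))/(C1 - exp(24*c)))/3


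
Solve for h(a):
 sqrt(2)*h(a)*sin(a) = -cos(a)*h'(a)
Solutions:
 h(a) = C1*cos(a)^(sqrt(2))


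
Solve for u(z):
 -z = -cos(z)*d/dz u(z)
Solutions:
 u(z) = C1 + Integral(z/cos(z), z)


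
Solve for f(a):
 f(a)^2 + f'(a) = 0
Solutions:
 f(a) = 1/(C1 + a)


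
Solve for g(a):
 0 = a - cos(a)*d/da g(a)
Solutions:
 g(a) = C1 + Integral(a/cos(a), a)


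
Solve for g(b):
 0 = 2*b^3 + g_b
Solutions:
 g(b) = C1 - b^4/2


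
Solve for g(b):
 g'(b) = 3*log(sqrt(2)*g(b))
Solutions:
 -2*Integral(1/(2*log(_y) + log(2)), (_y, g(b)))/3 = C1 - b


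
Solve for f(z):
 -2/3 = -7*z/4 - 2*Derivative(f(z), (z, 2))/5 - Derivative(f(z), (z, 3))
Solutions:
 f(z) = C1 + C2*z + C3*exp(-2*z/5) - 35*z^3/48 + 605*z^2/96


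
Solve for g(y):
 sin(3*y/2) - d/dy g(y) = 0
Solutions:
 g(y) = C1 - 2*cos(3*y/2)/3


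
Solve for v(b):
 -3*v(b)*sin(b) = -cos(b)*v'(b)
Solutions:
 v(b) = C1/cos(b)^3


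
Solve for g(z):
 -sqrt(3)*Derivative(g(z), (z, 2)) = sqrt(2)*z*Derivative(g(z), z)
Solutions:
 g(z) = C1 + C2*erf(6^(3/4)*z/6)


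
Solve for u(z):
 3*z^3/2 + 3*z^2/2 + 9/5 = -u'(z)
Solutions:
 u(z) = C1 - 3*z^4/8 - z^3/2 - 9*z/5


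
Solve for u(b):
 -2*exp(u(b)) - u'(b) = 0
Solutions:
 u(b) = log(1/(C1 + 2*b))


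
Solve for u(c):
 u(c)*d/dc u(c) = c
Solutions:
 u(c) = -sqrt(C1 + c^2)
 u(c) = sqrt(C1 + c^2)


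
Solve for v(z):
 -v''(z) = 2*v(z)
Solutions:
 v(z) = C1*sin(sqrt(2)*z) + C2*cos(sqrt(2)*z)


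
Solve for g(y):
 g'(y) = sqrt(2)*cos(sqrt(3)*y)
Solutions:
 g(y) = C1 + sqrt(6)*sin(sqrt(3)*y)/3


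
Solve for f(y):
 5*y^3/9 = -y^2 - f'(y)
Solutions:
 f(y) = C1 - 5*y^4/36 - y^3/3


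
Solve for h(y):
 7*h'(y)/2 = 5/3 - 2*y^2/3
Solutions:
 h(y) = C1 - 4*y^3/63 + 10*y/21


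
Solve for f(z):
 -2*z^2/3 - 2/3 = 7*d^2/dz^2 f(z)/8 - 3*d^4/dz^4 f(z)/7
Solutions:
 f(z) = C1 + C2*z + C3*exp(-7*sqrt(6)*z/12) + C4*exp(7*sqrt(6)*z/12) - 4*z^4/63 - 776*z^2/1029


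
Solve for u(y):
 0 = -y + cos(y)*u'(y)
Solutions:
 u(y) = C1 + Integral(y/cos(y), y)


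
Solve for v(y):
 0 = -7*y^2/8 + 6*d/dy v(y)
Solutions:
 v(y) = C1 + 7*y^3/144


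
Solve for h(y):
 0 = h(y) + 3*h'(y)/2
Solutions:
 h(y) = C1*exp(-2*y/3)


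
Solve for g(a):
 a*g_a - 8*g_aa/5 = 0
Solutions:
 g(a) = C1 + C2*erfi(sqrt(5)*a/4)


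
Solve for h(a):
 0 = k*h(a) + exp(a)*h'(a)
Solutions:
 h(a) = C1*exp(k*exp(-a))


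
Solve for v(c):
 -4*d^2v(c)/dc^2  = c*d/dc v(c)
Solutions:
 v(c) = C1 + C2*erf(sqrt(2)*c/4)


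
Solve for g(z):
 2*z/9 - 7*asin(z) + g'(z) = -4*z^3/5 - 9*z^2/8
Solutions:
 g(z) = C1 - z^4/5 - 3*z^3/8 - z^2/9 + 7*z*asin(z) + 7*sqrt(1 - z^2)


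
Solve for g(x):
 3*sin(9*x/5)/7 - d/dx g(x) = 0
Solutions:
 g(x) = C1 - 5*cos(9*x/5)/21


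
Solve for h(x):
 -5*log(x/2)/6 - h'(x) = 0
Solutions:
 h(x) = C1 - 5*x*log(x)/6 + 5*x*log(2)/6 + 5*x/6


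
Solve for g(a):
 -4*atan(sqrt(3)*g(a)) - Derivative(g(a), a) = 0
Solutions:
 Integral(1/atan(sqrt(3)*_y), (_y, g(a))) = C1 - 4*a


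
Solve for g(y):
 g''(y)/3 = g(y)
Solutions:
 g(y) = C1*exp(-sqrt(3)*y) + C2*exp(sqrt(3)*y)


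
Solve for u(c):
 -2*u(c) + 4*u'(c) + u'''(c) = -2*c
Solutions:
 u(c) = C1*exp(c*(-3*(1 + sqrt(273)/9)^(1/3) + 4/(1 + sqrt(273)/9)^(1/3))/6)*sin(sqrt(3)*c*(4/(1 + sqrt(273)/9)^(1/3) + 3*(1 + sqrt(273)/9)^(1/3))/6) + C2*exp(c*(-3*(1 + sqrt(273)/9)^(1/3) + 4/(1 + sqrt(273)/9)^(1/3))/6)*cos(sqrt(3)*c*(4/(1 + sqrt(273)/9)^(1/3) + 3*(1 + sqrt(273)/9)^(1/3))/6) + C3*exp(c*(-4/(3*(1 + sqrt(273)/9)^(1/3)) + (1 + sqrt(273)/9)^(1/3))) + c + 2


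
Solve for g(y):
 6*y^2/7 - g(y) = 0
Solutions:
 g(y) = 6*y^2/7


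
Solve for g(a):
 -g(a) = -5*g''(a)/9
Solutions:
 g(a) = C1*exp(-3*sqrt(5)*a/5) + C2*exp(3*sqrt(5)*a/5)


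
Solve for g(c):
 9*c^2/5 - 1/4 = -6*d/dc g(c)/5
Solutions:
 g(c) = C1 - c^3/2 + 5*c/24


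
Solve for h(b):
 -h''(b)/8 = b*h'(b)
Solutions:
 h(b) = C1 + C2*erf(2*b)


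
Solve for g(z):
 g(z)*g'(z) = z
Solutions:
 g(z) = -sqrt(C1 + z^2)
 g(z) = sqrt(C1 + z^2)


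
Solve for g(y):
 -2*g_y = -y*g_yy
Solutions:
 g(y) = C1 + C2*y^3


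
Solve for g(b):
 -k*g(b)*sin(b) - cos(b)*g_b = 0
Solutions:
 g(b) = C1*exp(k*log(cos(b)))


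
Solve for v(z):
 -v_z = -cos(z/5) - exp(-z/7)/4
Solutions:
 v(z) = C1 + 5*sin(z/5) - 7*exp(-z/7)/4


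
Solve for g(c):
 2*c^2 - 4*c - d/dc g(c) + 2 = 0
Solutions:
 g(c) = C1 + 2*c^3/3 - 2*c^2 + 2*c


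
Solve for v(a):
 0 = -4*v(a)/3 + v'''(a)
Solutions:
 v(a) = C3*exp(6^(2/3)*a/3) + (C1*sin(2^(2/3)*3^(1/6)*a/2) + C2*cos(2^(2/3)*3^(1/6)*a/2))*exp(-6^(2/3)*a/6)


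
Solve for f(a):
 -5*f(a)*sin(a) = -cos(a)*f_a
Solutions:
 f(a) = C1/cos(a)^5


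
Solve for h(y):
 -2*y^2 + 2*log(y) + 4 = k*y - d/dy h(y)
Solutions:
 h(y) = C1 + k*y^2/2 + 2*y^3/3 - 2*y*log(y) - 2*y


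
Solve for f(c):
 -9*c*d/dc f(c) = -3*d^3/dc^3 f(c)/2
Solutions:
 f(c) = C1 + Integral(C2*airyai(6^(1/3)*c) + C3*airybi(6^(1/3)*c), c)


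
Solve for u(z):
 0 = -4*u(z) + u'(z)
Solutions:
 u(z) = C1*exp(4*z)


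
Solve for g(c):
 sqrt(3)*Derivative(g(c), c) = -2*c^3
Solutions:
 g(c) = C1 - sqrt(3)*c^4/6


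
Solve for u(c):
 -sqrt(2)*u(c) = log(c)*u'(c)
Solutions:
 u(c) = C1*exp(-sqrt(2)*li(c))


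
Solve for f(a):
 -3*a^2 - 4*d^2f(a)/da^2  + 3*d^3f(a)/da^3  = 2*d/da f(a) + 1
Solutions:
 f(a) = C1 + C2*exp(a*(2 - sqrt(10))/3) + C3*exp(a*(2 + sqrt(10))/3) - a^3/2 + 3*a^2 - 17*a


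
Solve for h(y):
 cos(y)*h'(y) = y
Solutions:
 h(y) = C1 + Integral(y/cos(y), y)


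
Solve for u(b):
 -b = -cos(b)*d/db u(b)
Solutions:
 u(b) = C1 + Integral(b/cos(b), b)


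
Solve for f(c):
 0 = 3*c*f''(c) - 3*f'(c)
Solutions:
 f(c) = C1 + C2*c^2


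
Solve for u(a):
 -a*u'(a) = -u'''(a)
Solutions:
 u(a) = C1 + Integral(C2*airyai(a) + C3*airybi(a), a)


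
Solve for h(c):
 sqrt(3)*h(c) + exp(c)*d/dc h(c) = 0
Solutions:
 h(c) = C1*exp(sqrt(3)*exp(-c))


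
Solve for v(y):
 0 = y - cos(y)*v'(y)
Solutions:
 v(y) = C1 + Integral(y/cos(y), y)


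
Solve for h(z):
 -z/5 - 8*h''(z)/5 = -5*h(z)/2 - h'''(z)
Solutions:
 h(z) = C1*exp(z*(128*2^(2/3)/(75*sqrt(38337) + 14827)^(1/3) + 32 + 2^(1/3)*(75*sqrt(38337) + 14827)^(1/3))/60)*sin(2^(1/3)*sqrt(3)*z*(-(75*sqrt(38337) + 14827)^(1/3) + 128*2^(1/3)/(75*sqrt(38337) + 14827)^(1/3))/60) + C2*exp(z*(128*2^(2/3)/(75*sqrt(38337) + 14827)^(1/3) + 32 + 2^(1/3)*(75*sqrt(38337) + 14827)^(1/3))/60)*cos(2^(1/3)*sqrt(3)*z*(-(75*sqrt(38337) + 14827)^(1/3) + 128*2^(1/3)/(75*sqrt(38337) + 14827)^(1/3))/60) + C3*exp(z*(-2^(1/3)*(75*sqrt(38337) + 14827)^(1/3) - 128*2^(2/3)/(75*sqrt(38337) + 14827)^(1/3) + 16)/30) + 2*z/25


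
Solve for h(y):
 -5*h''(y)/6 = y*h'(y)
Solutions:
 h(y) = C1 + C2*erf(sqrt(15)*y/5)


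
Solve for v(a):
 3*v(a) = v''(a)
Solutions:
 v(a) = C1*exp(-sqrt(3)*a) + C2*exp(sqrt(3)*a)


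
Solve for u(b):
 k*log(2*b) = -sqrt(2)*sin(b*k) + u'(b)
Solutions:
 u(b) = C1 + b*k*(log(b) - 1) + b*k*log(2) + sqrt(2)*Piecewise((-cos(b*k)/k, Ne(k, 0)), (0, True))


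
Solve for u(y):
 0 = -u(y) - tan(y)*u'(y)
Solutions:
 u(y) = C1/sin(y)


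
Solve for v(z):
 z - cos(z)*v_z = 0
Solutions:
 v(z) = C1 + Integral(z/cos(z), z)


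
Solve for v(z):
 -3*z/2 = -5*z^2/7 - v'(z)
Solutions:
 v(z) = C1 - 5*z^3/21 + 3*z^2/4


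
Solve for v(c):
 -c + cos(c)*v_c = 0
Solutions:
 v(c) = C1 + Integral(c/cos(c), c)


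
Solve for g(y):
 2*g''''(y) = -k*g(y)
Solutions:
 g(y) = C1*exp(-2^(3/4)*y*(-k)^(1/4)/2) + C2*exp(2^(3/4)*y*(-k)^(1/4)/2) + C3*exp(-2^(3/4)*I*y*(-k)^(1/4)/2) + C4*exp(2^(3/4)*I*y*(-k)^(1/4)/2)


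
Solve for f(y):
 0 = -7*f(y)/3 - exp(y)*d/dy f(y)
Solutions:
 f(y) = C1*exp(7*exp(-y)/3)


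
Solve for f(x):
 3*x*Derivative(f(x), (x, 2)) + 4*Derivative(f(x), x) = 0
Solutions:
 f(x) = C1 + C2/x^(1/3)


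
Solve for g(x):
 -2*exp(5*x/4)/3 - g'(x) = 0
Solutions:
 g(x) = C1 - 8*exp(5*x/4)/15


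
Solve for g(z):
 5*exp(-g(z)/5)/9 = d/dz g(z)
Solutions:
 g(z) = 5*log(C1 + z/9)


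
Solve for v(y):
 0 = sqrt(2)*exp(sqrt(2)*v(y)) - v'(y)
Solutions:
 v(y) = sqrt(2)*(2*log(-1/(C1 + sqrt(2)*y)) - log(2))/4


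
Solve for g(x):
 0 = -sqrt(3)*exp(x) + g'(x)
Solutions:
 g(x) = C1 + sqrt(3)*exp(x)


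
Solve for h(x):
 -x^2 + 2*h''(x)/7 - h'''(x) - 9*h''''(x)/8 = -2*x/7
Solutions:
 h(x) = C1 + C2*x + C3*exp(4*x*(-7 + 4*sqrt(7))/63) + C4*exp(-4*x*(7 + 4*sqrt(7))/63) + 7*x^4/24 + 47*x^3/12 + 1757*x^2/32


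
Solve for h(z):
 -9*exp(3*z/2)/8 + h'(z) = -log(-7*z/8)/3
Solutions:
 h(z) = C1 - z*log(-z)/3 + z*(-log(7)/3 + 1/3 + log(2)) + 3*exp(3*z/2)/4


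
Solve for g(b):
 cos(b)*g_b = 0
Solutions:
 g(b) = C1


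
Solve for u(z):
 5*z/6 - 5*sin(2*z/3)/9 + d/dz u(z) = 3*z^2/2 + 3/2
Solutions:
 u(z) = C1 + z^3/2 - 5*z^2/12 + 3*z/2 - 5*cos(2*z/3)/6


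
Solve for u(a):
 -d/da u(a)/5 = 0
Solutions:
 u(a) = C1


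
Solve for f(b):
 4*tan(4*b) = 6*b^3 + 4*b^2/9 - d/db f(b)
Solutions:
 f(b) = C1 + 3*b^4/2 + 4*b^3/27 + log(cos(4*b))


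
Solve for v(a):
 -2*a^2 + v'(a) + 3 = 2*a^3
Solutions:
 v(a) = C1 + a^4/2 + 2*a^3/3 - 3*a


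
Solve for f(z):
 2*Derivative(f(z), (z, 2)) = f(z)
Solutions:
 f(z) = C1*exp(-sqrt(2)*z/2) + C2*exp(sqrt(2)*z/2)


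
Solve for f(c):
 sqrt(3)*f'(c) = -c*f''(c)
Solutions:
 f(c) = C1 + C2*c^(1 - sqrt(3))


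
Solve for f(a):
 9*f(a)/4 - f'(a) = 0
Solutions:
 f(a) = C1*exp(9*a/4)


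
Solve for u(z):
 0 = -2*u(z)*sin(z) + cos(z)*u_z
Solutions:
 u(z) = C1/cos(z)^2


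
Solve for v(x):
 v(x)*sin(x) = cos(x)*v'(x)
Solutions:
 v(x) = C1/cos(x)


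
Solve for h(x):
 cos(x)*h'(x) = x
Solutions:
 h(x) = C1 + Integral(x/cos(x), x)


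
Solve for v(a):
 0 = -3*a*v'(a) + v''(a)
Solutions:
 v(a) = C1 + C2*erfi(sqrt(6)*a/2)


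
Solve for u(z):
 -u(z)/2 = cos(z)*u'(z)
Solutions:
 u(z) = C1*(sin(z) - 1)^(1/4)/(sin(z) + 1)^(1/4)


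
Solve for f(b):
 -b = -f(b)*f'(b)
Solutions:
 f(b) = -sqrt(C1 + b^2)
 f(b) = sqrt(C1 + b^2)


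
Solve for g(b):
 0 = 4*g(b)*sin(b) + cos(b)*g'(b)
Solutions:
 g(b) = C1*cos(b)^4


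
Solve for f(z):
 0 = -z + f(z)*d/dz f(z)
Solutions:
 f(z) = -sqrt(C1 + z^2)
 f(z) = sqrt(C1 + z^2)


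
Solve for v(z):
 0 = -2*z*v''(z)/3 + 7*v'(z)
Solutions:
 v(z) = C1 + C2*z^(23/2)


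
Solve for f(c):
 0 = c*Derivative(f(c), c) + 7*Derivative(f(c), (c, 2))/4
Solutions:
 f(c) = C1 + C2*erf(sqrt(14)*c/7)


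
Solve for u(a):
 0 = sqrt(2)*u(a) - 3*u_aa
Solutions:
 u(a) = C1*exp(-2^(1/4)*sqrt(3)*a/3) + C2*exp(2^(1/4)*sqrt(3)*a/3)


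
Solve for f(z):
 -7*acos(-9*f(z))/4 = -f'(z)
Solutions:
 Integral(1/acos(-9*_y), (_y, f(z))) = C1 + 7*z/4


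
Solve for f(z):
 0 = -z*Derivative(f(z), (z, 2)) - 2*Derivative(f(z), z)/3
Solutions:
 f(z) = C1 + C2*z^(1/3)


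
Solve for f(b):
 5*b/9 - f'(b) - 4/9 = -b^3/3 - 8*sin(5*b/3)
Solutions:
 f(b) = C1 + b^4/12 + 5*b^2/18 - 4*b/9 - 24*cos(5*b/3)/5


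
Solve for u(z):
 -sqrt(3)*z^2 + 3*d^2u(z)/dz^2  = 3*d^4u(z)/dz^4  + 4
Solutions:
 u(z) = C1 + C2*z + C3*exp(-z) + C4*exp(z) + sqrt(3)*z^4/36 + z^2*(sqrt(3) + 2)/3


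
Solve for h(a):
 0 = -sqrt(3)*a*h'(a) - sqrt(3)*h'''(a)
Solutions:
 h(a) = C1 + Integral(C2*airyai(-a) + C3*airybi(-a), a)


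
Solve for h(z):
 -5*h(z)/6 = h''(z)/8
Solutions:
 h(z) = C1*sin(2*sqrt(15)*z/3) + C2*cos(2*sqrt(15)*z/3)


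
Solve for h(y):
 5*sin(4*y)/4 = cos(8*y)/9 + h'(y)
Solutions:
 h(y) = C1 - sin(8*y)/72 - 5*cos(4*y)/16


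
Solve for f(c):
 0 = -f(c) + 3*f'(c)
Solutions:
 f(c) = C1*exp(c/3)


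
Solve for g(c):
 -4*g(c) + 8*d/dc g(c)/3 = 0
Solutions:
 g(c) = C1*exp(3*c/2)


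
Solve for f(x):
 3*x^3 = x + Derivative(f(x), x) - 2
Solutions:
 f(x) = C1 + 3*x^4/4 - x^2/2 + 2*x


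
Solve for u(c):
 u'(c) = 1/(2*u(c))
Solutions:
 u(c) = -sqrt(C1 + c)
 u(c) = sqrt(C1 + c)


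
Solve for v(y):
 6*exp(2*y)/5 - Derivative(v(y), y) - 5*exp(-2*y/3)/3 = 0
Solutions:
 v(y) = C1 + 3*exp(2*y)/5 + 5*exp(-2*y/3)/2


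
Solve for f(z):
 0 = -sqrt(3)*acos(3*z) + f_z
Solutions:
 f(z) = C1 + sqrt(3)*(z*acos(3*z) - sqrt(1 - 9*z^2)/3)


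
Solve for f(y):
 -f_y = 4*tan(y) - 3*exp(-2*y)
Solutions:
 f(y) = C1 - 2*log(tan(y)^2 + 1) - 3*exp(-2*y)/2


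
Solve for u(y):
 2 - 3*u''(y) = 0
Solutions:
 u(y) = C1 + C2*y + y^2/3


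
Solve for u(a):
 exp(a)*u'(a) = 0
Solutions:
 u(a) = C1


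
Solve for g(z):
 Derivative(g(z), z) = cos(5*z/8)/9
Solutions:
 g(z) = C1 + 8*sin(5*z/8)/45


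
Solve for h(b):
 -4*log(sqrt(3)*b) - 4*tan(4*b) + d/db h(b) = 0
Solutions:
 h(b) = C1 + 4*b*log(b) - 4*b + 2*b*log(3) - log(cos(4*b))


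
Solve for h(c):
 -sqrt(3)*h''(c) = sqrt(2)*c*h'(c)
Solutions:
 h(c) = C1 + C2*erf(6^(3/4)*c/6)


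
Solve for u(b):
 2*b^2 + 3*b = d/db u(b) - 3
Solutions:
 u(b) = C1 + 2*b^3/3 + 3*b^2/2 + 3*b


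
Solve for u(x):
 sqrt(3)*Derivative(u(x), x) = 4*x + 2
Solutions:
 u(x) = C1 + 2*sqrt(3)*x^2/3 + 2*sqrt(3)*x/3


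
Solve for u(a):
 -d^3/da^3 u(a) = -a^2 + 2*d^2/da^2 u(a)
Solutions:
 u(a) = C1 + C2*a + C3*exp(-2*a) + a^4/24 - a^3/12 + a^2/8


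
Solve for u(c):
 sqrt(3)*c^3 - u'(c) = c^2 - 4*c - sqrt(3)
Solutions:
 u(c) = C1 + sqrt(3)*c^4/4 - c^3/3 + 2*c^2 + sqrt(3)*c


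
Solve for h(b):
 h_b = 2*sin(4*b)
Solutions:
 h(b) = C1 - cos(4*b)/2


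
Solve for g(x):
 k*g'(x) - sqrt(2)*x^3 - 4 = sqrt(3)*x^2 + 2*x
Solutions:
 g(x) = C1 + sqrt(2)*x^4/(4*k) + sqrt(3)*x^3/(3*k) + x^2/k + 4*x/k


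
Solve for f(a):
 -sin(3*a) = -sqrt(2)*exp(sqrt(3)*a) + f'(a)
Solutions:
 f(a) = C1 + sqrt(6)*exp(sqrt(3)*a)/3 + cos(3*a)/3


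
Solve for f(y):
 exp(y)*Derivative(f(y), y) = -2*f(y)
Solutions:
 f(y) = C1*exp(2*exp(-y))


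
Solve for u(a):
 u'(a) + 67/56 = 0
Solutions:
 u(a) = C1 - 67*a/56


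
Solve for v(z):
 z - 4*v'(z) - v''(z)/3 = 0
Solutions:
 v(z) = C1 + C2*exp(-12*z) + z^2/8 - z/48


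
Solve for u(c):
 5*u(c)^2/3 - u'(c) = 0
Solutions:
 u(c) = -3/(C1 + 5*c)


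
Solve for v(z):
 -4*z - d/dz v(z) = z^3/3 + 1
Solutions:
 v(z) = C1 - z^4/12 - 2*z^2 - z


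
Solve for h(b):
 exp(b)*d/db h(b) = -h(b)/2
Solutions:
 h(b) = C1*exp(exp(-b)/2)


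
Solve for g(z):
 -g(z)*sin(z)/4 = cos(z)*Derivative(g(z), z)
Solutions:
 g(z) = C1*cos(z)^(1/4)


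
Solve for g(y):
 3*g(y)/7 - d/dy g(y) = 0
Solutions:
 g(y) = C1*exp(3*y/7)


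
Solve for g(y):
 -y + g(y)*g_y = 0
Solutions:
 g(y) = -sqrt(C1 + y^2)
 g(y) = sqrt(C1 + y^2)


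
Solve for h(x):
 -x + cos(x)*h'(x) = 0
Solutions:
 h(x) = C1 + Integral(x/cos(x), x)


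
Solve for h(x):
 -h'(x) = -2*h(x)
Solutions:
 h(x) = C1*exp(2*x)


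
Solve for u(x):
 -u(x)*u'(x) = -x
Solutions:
 u(x) = -sqrt(C1 + x^2)
 u(x) = sqrt(C1 + x^2)


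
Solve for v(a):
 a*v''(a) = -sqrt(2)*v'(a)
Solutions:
 v(a) = C1 + C2*a^(1 - sqrt(2))


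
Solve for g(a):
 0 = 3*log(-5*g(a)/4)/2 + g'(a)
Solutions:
 2*Integral(1/(log(-_y) - 2*log(2) + log(5)), (_y, g(a)))/3 = C1 - a


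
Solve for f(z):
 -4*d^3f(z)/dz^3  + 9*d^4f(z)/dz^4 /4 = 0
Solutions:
 f(z) = C1 + C2*z + C3*z^2 + C4*exp(16*z/9)


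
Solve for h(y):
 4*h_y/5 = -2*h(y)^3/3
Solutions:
 h(y) = -sqrt(3)*sqrt(-1/(C1 - 5*y))
 h(y) = sqrt(3)*sqrt(-1/(C1 - 5*y))


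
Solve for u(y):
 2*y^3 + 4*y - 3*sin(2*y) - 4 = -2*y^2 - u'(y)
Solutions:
 u(y) = C1 - y^4/2 - 2*y^3/3 - 2*y^2 + 4*y - 3*cos(2*y)/2


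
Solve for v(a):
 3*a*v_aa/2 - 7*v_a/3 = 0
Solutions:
 v(a) = C1 + C2*a^(23/9)


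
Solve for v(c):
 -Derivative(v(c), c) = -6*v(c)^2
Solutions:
 v(c) = -1/(C1 + 6*c)


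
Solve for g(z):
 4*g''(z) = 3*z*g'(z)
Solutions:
 g(z) = C1 + C2*erfi(sqrt(6)*z/4)


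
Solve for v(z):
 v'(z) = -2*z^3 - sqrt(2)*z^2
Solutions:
 v(z) = C1 - z^4/2 - sqrt(2)*z^3/3


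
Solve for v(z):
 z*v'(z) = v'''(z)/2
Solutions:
 v(z) = C1 + Integral(C2*airyai(2^(1/3)*z) + C3*airybi(2^(1/3)*z), z)


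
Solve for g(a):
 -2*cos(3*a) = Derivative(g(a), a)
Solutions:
 g(a) = C1 - 2*sin(3*a)/3


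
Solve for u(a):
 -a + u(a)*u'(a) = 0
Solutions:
 u(a) = -sqrt(C1 + a^2)
 u(a) = sqrt(C1 + a^2)


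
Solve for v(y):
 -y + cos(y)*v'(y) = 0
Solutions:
 v(y) = C1 + Integral(y/cos(y), y)


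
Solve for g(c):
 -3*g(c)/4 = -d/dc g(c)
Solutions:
 g(c) = C1*exp(3*c/4)


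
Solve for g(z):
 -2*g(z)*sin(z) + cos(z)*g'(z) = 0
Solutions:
 g(z) = C1/cos(z)^2


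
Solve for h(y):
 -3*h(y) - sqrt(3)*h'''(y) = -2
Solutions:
 h(y) = C3*exp(-3^(1/6)*y) + (C1*sin(3^(2/3)*y/2) + C2*cos(3^(2/3)*y/2))*exp(3^(1/6)*y/2) + 2/3


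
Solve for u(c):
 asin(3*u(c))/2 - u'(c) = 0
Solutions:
 Integral(1/asin(3*_y), (_y, u(c))) = C1 + c/2


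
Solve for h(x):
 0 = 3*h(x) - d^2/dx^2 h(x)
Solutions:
 h(x) = C1*exp(-sqrt(3)*x) + C2*exp(sqrt(3)*x)


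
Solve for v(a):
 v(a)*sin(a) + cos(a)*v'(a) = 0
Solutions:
 v(a) = C1*cos(a)


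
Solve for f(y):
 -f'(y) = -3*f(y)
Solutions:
 f(y) = C1*exp(3*y)


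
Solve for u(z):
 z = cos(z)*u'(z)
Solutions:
 u(z) = C1 + Integral(z/cos(z), z)


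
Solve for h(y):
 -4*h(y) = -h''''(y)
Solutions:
 h(y) = C1*exp(-sqrt(2)*y) + C2*exp(sqrt(2)*y) + C3*sin(sqrt(2)*y) + C4*cos(sqrt(2)*y)


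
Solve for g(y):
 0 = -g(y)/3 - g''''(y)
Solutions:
 g(y) = (C1*sin(sqrt(2)*3^(3/4)*y/6) + C2*cos(sqrt(2)*3^(3/4)*y/6))*exp(-sqrt(2)*3^(3/4)*y/6) + (C3*sin(sqrt(2)*3^(3/4)*y/6) + C4*cos(sqrt(2)*3^(3/4)*y/6))*exp(sqrt(2)*3^(3/4)*y/6)


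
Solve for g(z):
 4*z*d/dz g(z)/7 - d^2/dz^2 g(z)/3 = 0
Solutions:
 g(z) = C1 + C2*erfi(sqrt(42)*z/7)


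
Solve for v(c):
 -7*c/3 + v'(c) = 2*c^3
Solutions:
 v(c) = C1 + c^4/2 + 7*c^2/6


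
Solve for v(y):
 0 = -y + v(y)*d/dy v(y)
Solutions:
 v(y) = -sqrt(C1 + y^2)
 v(y) = sqrt(C1 + y^2)


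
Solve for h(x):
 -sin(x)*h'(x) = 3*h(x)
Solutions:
 h(x) = C1*(cos(x) + 1)^(3/2)/(cos(x) - 1)^(3/2)


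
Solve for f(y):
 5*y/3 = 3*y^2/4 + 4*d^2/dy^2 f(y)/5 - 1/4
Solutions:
 f(y) = C1 + C2*y - 5*y^4/64 + 25*y^3/72 + 5*y^2/32


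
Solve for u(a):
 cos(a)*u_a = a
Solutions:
 u(a) = C1 + Integral(a/cos(a), a)


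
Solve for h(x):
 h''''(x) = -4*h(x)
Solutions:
 h(x) = (C1*sin(x) + C2*cos(x))*exp(-x) + (C3*sin(x) + C4*cos(x))*exp(x)


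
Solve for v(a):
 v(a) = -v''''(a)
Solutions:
 v(a) = (C1*sin(sqrt(2)*a/2) + C2*cos(sqrt(2)*a/2))*exp(-sqrt(2)*a/2) + (C3*sin(sqrt(2)*a/2) + C4*cos(sqrt(2)*a/2))*exp(sqrt(2)*a/2)


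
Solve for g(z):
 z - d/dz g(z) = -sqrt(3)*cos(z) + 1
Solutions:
 g(z) = C1 + z^2/2 - z + sqrt(3)*sin(z)


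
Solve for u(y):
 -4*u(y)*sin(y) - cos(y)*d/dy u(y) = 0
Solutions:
 u(y) = C1*cos(y)^4


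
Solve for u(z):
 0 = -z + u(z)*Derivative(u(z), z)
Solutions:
 u(z) = -sqrt(C1 + z^2)
 u(z) = sqrt(C1 + z^2)


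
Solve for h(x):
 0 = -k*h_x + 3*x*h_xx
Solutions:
 h(x) = C1 + x^(re(k)/3 + 1)*(C2*sin(log(x)*Abs(im(k))/3) + C3*cos(log(x)*im(k)/3))


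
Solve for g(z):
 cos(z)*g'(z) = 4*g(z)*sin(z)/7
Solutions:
 g(z) = C1/cos(z)^(4/7)


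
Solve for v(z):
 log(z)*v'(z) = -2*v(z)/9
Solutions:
 v(z) = C1*exp(-2*li(z)/9)


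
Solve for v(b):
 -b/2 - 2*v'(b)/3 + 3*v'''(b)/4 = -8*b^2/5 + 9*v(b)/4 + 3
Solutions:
 v(b) = C1*exp(-b*(16*18^(1/3)/(23*sqrt(993) + 729)^(1/3) + 12^(1/3)*(23*sqrt(993) + 729)^(1/3))/36)*sin(2^(1/3)*3^(1/6)*b*(-2^(1/3)*3^(2/3)*(23*sqrt(993) + 729)^(1/3) + 48/(23*sqrt(993) + 729)^(1/3))/36) + C2*exp(-b*(16*18^(1/3)/(23*sqrt(993) + 729)^(1/3) + 12^(1/3)*(23*sqrt(993) + 729)^(1/3))/36)*cos(2^(1/3)*3^(1/6)*b*(-2^(1/3)*3^(2/3)*(23*sqrt(993) + 729)^(1/3) + 48/(23*sqrt(993) + 729)^(1/3))/36) + C3*exp(b*(16*18^(1/3)/(23*sqrt(993) + 729)^(1/3) + 12^(1/3)*(23*sqrt(993) + 729)^(1/3))/18) + 32*b^2/45 - 782*b/1215 - 37484/32805


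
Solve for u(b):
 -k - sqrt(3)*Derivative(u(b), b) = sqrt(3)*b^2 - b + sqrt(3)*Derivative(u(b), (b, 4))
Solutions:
 u(b) = C1 + C4*exp(-b) - b^3/3 + sqrt(3)*b^2/6 - sqrt(3)*b*k/3 + (C2*sin(sqrt(3)*b/2) + C3*cos(sqrt(3)*b/2))*exp(b/2)


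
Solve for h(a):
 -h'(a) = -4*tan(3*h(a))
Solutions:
 h(a) = -asin(C1*exp(12*a))/3 + pi/3
 h(a) = asin(C1*exp(12*a))/3


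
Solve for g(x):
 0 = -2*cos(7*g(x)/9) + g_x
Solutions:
 -2*x - 9*log(sin(7*g(x)/9) - 1)/14 + 9*log(sin(7*g(x)/9) + 1)/14 = C1


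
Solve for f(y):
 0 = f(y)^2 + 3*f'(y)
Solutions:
 f(y) = 3/(C1 + y)


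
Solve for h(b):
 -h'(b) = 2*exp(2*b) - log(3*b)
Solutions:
 h(b) = C1 + b*log(b) + b*(-1 + log(3)) - exp(2*b)


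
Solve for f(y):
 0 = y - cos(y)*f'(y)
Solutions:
 f(y) = C1 + Integral(y/cos(y), y)


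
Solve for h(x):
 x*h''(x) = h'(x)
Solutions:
 h(x) = C1 + C2*x^2


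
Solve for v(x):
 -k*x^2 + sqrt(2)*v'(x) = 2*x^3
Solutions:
 v(x) = C1 + sqrt(2)*k*x^3/6 + sqrt(2)*x^4/4


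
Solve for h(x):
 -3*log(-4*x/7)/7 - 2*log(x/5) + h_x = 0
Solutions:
 h(x) = C1 + 17*x*log(x)/7 + x*(-log(175) - 17/7 + 6*log(2)/7 + 4*log(7)/7 + 3*I*pi/7)


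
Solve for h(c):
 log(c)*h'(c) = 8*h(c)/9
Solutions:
 h(c) = C1*exp(8*li(c)/9)


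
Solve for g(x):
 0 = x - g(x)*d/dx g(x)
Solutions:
 g(x) = -sqrt(C1 + x^2)
 g(x) = sqrt(C1 + x^2)


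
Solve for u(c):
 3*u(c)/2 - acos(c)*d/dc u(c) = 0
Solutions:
 u(c) = C1*exp(3*Integral(1/acos(c), c)/2)


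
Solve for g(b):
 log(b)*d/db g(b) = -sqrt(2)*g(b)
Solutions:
 g(b) = C1*exp(-sqrt(2)*li(b))


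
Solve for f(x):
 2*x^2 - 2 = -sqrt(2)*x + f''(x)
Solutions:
 f(x) = C1 + C2*x + x^4/6 + sqrt(2)*x^3/6 - x^2


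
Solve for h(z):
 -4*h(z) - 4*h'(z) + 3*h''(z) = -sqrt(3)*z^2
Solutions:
 h(z) = C1*exp(-2*z/3) + C2*exp(2*z) + sqrt(3)*z^2/4 - sqrt(3)*z/2 + 7*sqrt(3)/8


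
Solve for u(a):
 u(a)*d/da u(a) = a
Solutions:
 u(a) = -sqrt(C1 + a^2)
 u(a) = sqrt(C1 + a^2)


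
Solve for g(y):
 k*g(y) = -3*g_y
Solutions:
 g(y) = C1*exp(-k*y/3)


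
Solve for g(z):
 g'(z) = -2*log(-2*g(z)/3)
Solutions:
 Integral(1/(log(-_y) - log(3) + log(2)), (_y, g(z)))/2 = C1 - z


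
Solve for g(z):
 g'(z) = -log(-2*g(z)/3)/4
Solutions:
 4*Integral(1/(log(-_y) - log(3) + log(2)), (_y, g(z))) = C1 - z


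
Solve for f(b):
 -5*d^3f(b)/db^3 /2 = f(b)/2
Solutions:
 f(b) = C3*exp(-5^(2/3)*b/5) + (C1*sin(sqrt(3)*5^(2/3)*b/10) + C2*cos(sqrt(3)*5^(2/3)*b/10))*exp(5^(2/3)*b/10)


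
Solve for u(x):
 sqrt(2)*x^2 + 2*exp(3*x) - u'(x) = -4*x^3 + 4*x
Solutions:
 u(x) = C1 + x^4 + sqrt(2)*x^3/3 - 2*x^2 + 2*exp(3*x)/3


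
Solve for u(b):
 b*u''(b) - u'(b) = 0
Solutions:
 u(b) = C1 + C2*b^2


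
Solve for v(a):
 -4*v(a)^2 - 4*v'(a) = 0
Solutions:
 v(a) = 1/(C1 + a)


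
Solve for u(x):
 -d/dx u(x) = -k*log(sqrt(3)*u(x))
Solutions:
 Integral(1/(2*log(_y) + log(3)), (_y, u(x))) = C1 + k*x/2


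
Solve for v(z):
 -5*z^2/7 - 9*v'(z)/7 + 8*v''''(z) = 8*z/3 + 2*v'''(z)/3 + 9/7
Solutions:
 v(z) = C1 + C2*exp(z*(-7^(2/3)*(162*sqrt(26258) + 26251)^(1/3) - 7*7^(1/3)/(162*sqrt(26258) + 26251)^(1/3) + 14)/504)*sin(sqrt(3)*7^(1/3)*z*(-7^(1/3)*(162*sqrt(26258) + 26251)^(1/3) + 7/(162*sqrt(26258) + 26251)^(1/3))/504) + C3*exp(z*(-7^(2/3)*(162*sqrt(26258) + 26251)^(1/3) - 7*7^(1/3)/(162*sqrt(26258) + 26251)^(1/3) + 14)/504)*cos(sqrt(3)*7^(1/3)*z*(-7^(1/3)*(162*sqrt(26258) + 26251)^(1/3) + 7/(162*sqrt(26258) + 26251)^(1/3))/504) + C4*exp(z*(7*7^(1/3)/(162*sqrt(26258) + 26251)^(1/3) + 7 + 7^(2/3)*(162*sqrt(26258) + 26251)^(1/3))/252) - 5*z^3/27 - 28*z^2/27 - 103*z/243


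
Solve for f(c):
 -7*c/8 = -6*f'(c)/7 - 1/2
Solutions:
 f(c) = C1 + 49*c^2/96 - 7*c/12


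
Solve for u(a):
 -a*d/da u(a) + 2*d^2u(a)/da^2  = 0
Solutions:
 u(a) = C1 + C2*erfi(a/2)


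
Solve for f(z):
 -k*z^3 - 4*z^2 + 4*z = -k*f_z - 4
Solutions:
 f(z) = C1 + z^4/4 + 4*z^3/(3*k) - 2*z^2/k - 4*z/k


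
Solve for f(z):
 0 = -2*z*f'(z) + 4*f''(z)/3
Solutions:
 f(z) = C1 + C2*erfi(sqrt(3)*z/2)


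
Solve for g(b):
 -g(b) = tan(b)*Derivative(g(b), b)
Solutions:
 g(b) = C1/sin(b)


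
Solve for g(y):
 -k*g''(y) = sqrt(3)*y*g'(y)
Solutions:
 g(y) = C1 + C2*sqrt(k)*erf(sqrt(2)*3^(1/4)*y*sqrt(1/k)/2)


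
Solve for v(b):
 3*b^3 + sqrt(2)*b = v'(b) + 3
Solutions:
 v(b) = C1 + 3*b^4/4 + sqrt(2)*b^2/2 - 3*b


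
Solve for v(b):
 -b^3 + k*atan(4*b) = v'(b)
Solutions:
 v(b) = C1 - b^4/4 + k*(b*atan(4*b) - log(16*b^2 + 1)/8)


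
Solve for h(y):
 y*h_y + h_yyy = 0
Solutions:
 h(y) = C1 + Integral(C2*airyai(-y) + C3*airybi(-y), y)


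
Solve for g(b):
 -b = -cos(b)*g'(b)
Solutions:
 g(b) = C1 + Integral(b/cos(b), b)


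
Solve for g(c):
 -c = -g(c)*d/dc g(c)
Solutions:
 g(c) = -sqrt(C1 + c^2)
 g(c) = sqrt(C1 + c^2)


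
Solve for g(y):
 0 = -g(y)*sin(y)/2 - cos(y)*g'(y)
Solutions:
 g(y) = C1*sqrt(cos(y))


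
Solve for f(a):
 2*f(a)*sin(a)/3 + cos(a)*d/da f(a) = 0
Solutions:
 f(a) = C1*cos(a)^(2/3)


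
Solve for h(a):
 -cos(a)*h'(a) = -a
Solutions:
 h(a) = C1 + Integral(a/cos(a), a)


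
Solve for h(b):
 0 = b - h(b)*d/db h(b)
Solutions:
 h(b) = -sqrt(C1 + b^2)
 h(b) = sqrt(C1 + b^2)


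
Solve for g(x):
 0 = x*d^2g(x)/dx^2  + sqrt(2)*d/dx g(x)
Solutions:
 g(x) = C1 + C2*x^(1 - sqrt(2))


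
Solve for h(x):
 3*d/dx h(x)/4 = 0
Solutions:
 h(x) = C1


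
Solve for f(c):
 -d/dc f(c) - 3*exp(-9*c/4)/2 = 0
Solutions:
 f(c) = C1 + 2*exp(-9*c/4)/3


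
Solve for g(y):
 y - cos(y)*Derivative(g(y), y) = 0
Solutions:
 g(y) = C1 + Integral(y/cos(y), y)


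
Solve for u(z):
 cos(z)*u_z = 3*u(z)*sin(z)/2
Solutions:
 u(z) = C1/cos(z)^(3/2)


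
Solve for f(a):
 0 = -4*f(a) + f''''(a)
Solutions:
 f(a) = C1*exp(-sqrt(2)*a) + C2*exp(sqrt(2)*a) + C3*sin(sqrt(2)*a) + C4*cos(sqrt(2)*a)


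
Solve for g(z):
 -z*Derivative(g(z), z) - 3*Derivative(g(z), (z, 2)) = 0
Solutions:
 g(z) = C1 + C2*erf(sqrt(6)*z/6)


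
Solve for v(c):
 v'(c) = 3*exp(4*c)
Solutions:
 v(c) = C1 + 3*exp(4*c)/4


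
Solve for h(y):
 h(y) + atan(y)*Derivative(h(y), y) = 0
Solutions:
 h(y) = C1*exp(-Integral(1/atan(y), y))


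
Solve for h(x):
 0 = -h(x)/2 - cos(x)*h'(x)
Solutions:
 h(x) = C1*(sin(x) - 1)^(1/4)/(sin(x) + 1)^(1/4)


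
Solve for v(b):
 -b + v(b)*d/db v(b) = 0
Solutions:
 v(b) = -sqrt(C1 + b^2)
 v(b) = sqrt(C1 + b^2)


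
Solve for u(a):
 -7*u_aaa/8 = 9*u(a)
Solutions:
 u(a) = C3*exp(-2*21^(2/3)*a/7) + (C1*sin(3*3^(1/6)*7^(2/3)*a/7) + C2*cos(3*3^(1/6)*7^(2/3)*a/7))*exp(21^(2/3)*a/7)


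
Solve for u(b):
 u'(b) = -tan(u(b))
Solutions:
 u(b) = pi - asin(C1*exp(-b))
 u(b) = asin(C1*exp(-b))


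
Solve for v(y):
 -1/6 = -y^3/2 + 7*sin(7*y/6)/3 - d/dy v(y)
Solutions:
 v(y) = C1 - y^4/8 + y/6 - 2*cos(7*y/6)


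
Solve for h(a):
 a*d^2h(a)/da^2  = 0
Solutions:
 h(a) = C1 + C2*a


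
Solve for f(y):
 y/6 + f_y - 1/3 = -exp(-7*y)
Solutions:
 f(y) = C1 - y^2/12 + y/3 + exp(-7*y)/7


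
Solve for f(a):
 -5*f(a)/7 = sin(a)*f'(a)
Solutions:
 f(a) = C1*(cos(a) + 1)^(5/14)/(cos(a) - 1)^(5/14)


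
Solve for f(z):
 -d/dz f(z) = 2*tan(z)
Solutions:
 f(z) = C1 + 2*log(cos(z))


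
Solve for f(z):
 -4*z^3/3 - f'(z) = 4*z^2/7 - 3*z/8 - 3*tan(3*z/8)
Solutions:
 f(z) = C1 - z^4/3 - 4*z^3/21 + 3*z^2/16 - 8*log(cos(3*z/8))


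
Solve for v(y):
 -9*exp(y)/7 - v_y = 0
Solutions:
 v(y) = C1 - 9*exp(y)/7


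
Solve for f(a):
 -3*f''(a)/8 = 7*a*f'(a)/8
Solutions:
 f(a) = C1 + C2*erf(sqrt(42)*a/6)


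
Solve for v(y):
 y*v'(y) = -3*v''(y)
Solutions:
 v(y) = C1 + C2*erf(sqrt(6)*y/6)


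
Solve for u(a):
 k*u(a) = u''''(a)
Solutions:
 u(a) = C1*exp(-a*k^(1/4)) + C2*exp(a*k^(1/4)) + C3*exp(-I*a*k^(1/4)) + C4*exp(I*a*k^(1/4))


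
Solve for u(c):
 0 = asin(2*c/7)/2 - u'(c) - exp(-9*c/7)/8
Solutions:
 u(c) = C1 + c*asin(2*c/7)/2 + sqrt(49 - 4*c^2)/4 + 7*exp(-9*c/7)/72


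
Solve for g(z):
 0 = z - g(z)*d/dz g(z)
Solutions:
 g(z) = -sqrt(C1 + z^2)
 g(z) = sqrt(C1 + z^2)


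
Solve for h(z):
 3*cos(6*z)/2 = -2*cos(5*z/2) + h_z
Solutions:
 h(z) = C1 + 4*sin(5*z/2)/5 + sin(6*z)/4


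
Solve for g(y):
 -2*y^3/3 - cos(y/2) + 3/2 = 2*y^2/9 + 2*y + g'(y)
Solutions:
 g(y) = C1 - y^4/6 - 2*y^3/27 - y^2 + 3*y/2 - 2*sin(y/2)


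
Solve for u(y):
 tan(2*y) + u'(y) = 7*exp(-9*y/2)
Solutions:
 u(y) = C1 - log(tan(2*y)^2 + 1)/4 - 14*exp(-9*y/2)/9


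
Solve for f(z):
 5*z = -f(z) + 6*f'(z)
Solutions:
 f(z) = C1*exp(z/6) - 5*z - 30
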